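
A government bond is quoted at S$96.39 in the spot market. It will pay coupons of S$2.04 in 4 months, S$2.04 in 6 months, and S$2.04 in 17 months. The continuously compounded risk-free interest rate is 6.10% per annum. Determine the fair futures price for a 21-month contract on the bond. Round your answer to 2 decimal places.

PV(coupons) I = 2.04·e^(−0.0610·4/12) + 2.04·e^(−0.0610·6/12) + 2.04·e^(−0.0610·17/12)
I = 1.9989 + 1.9787 + 1.8711 = 5.8487
F = (S − I)·e^(rT) = (96.39 − 5.8487) · e^(0.0610·21/12)
= 90.5413 · e^0.106750 = 90.5413 × 1.112656 = S$100.74

S$100.74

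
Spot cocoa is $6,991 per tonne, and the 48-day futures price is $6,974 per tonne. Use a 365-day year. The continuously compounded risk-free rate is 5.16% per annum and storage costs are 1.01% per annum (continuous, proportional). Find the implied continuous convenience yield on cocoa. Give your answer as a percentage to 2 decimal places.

8.02%

F = S·e^((r+u−y)T) ⇒ (r+u−y) = ln(F/S)/T
ln(6974/6991) = -0.002435; /T ⇒ -0.018516
y = r + u − ln(F/S)/T = 0.0516 + 0.0101 + 0.018516 = 0.080216
y = 8.02%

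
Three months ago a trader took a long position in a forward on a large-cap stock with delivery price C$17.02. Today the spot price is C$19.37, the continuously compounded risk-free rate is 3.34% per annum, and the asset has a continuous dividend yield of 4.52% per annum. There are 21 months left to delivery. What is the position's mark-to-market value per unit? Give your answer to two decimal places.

C$1.84

Current fair forward for the remaining 21 months: F = S·e^((r − q)·T), (r − q) = 0.0334 − 0.0452 = -0.0118
F = 19.37 · e^(-0.0118 × 21/12) = 19.37 × 0.979562 = 18.9741
Value of long forward = (F − K)·e^(−rT) = (18.9741 − 17.02) · e^(−0.0334·21/12)
= 1.9541 × 0.943225 = 1.84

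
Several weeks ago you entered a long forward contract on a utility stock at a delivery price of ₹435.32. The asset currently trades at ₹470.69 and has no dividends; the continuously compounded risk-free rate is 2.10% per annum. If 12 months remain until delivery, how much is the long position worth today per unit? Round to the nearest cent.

₹44.42

Current fair forward for the remaining 12 months: F = S·e^(r·T), r = 0.0210
F = 470.69 · e^(0.0210 × 12/12) = 470.69 × 1.021222 = 480.6790
Value of long forward = (F − K)·e^(−rT) = (480.6790 − 435.32) · e^(−0.0210·12/12)
= 45.3590 × 0.979219 = 44.42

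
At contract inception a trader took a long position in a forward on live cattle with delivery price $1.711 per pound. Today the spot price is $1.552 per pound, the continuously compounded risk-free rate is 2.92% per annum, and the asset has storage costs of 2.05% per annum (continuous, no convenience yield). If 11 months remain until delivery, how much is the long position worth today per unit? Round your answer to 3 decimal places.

-$0.084 per pound

Current fair forward for the remaining 11 months: F = S·e^((r + u)·T), (r + u) = 0.0292 + 0.0205 = 0.0497
F = 1.552 · e^(0.0497 × 11/12) = 1.552 × 1.046612 = 1.6243
Value of long forward = (F − K)·e^(−rT) = (1.6243 − 1.711) · e^(−0.0292·11/12)
= -0.0867 × 0.973588 = -0.084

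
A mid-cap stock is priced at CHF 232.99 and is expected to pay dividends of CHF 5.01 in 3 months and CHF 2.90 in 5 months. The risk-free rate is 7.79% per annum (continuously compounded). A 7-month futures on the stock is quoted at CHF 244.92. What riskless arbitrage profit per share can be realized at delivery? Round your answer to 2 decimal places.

CHF 9.18 per share

PV(dividends) I = 5.01·e^(−0.0779·3/12) + 2.90·e^(−0.0779·5/12) = 7.7208
Fair futures F* = (S − I)·e^(rT) = (232.99 − 7.7208)·e^0.045442 = 225.2692 × 1.046490 = 235.7420
Market CHF 244.92 > fair 235.7420: forward overpriced → cash-and-carry (borrow at r, buy the stock and collect the dividends, short the forward).
Profit at T = |F_mkt − F*| = |244.92 − 235.7420| = CHF 9.18 per share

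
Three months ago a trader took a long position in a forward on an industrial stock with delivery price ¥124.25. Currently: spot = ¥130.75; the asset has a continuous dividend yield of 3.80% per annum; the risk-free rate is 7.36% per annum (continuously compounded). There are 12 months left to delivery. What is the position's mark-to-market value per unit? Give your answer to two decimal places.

Current fair forward for the remaining 12 months: F = S·e^((r − q)·T), (r − q) = 0.0736 − 0.0380 = 0.0356
F = 130.75 · e^(0.0356 × 12/12) = 130.75 × 1.036241 = 135.4885
Value of long forward = (F − K)·e^(−rT) = (135.4885 − 124.25) · e^(−0.0736·12/12)
= 11.2385 × 0.929043 = 10.44

¥10.44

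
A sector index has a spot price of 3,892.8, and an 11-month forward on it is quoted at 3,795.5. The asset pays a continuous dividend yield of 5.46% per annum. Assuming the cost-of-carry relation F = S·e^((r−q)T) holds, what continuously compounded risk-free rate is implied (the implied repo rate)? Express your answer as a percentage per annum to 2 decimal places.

2.70%

From F = S·e^((r−q)T): (r − q) = ln(F/S)/T
ln(3795.5/3892.8) = ln(0.975005) = -0.025313
(r − q) = -0.025313 / (11/12) = -0.027614
r = ln(F/S)/T + q = -0.027614 + 0.0546 = 0.026986
r = 2.70%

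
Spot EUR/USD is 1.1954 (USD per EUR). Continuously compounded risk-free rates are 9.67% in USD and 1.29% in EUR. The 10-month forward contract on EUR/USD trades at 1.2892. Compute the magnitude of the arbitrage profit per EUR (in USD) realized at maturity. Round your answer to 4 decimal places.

Fair forward: F* = S·e^(carry·T), with carry = (r_USD − r_EUR) = 0.0967 − 0.0129 = 0.0838
F* = 1.1954 · e^(0.0838 × 10/12) = 1.1954 · e^0.069833 = 1.1954 × 1.072329 = 1.2819
Market 1.2892 > fair 1.2819: forward overpriced → cash-and-carry (buy spot, short the forward).
At maturity, profit = |F_mkt − F*| = |1.2892 − 1.2819| = 0.0073 per EUR (in USD)

0.0073 per EUR (in USD)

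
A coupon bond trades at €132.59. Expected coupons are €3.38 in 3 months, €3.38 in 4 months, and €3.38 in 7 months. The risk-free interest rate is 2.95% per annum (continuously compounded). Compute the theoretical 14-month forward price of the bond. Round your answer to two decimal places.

PV(coupons) I = 3.38·e^(−0.0295·3/12) + 3.38·e^(−0.0295·4/12) + 3.38·e^(−0.0295·7/12)
I = 3.3552 + 3.3469 + 3.3223 = 10.0244
F = (S − I)·e^(rT) = (132.59 − 10.0244) · e^(0.0295·14/12)
= 122.5656 · e^0.034417 = 122.5656 × 1.035016 = €126.86

€126.86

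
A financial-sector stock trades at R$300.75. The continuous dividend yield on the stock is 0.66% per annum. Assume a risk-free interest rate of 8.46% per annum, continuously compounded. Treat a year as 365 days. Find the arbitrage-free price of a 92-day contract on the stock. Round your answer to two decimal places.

R$306.72

F = S·e^((r − q)T) = 300.75 · e^((0.0846 − 0.0066) × 92/365)
= 300.75 · e^0.019660 = 300.75 × 1.019855
F = R$306.72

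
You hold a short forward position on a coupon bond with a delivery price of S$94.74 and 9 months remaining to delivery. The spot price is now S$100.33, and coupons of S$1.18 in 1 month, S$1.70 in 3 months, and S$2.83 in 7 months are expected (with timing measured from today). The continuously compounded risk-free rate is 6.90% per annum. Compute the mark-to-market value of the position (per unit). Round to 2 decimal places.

PV(remaining coupons) I = 1.18·e^(−0.0690·1/12) + 1.70·e^(−0.0690·3/12) + 2.83·e^(−0.0690·7/12) = 5.5625
Current forward F = (S − I)·e^(rT) = (100.33 − 5.5625)·e^(0.0690·9/12) = 94.7675 × 1.053112 = 99.8008
Value (long) = (F − K)·e^(−rT) = (99.8008 − 94.74) × 0.949566 = 4.8056
Short position value = −(long value) = -S$4.81

-S$4.81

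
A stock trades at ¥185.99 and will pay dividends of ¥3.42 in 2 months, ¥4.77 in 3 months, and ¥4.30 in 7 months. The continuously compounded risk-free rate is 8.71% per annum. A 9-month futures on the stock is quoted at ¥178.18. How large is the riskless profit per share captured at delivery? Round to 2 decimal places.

¥7.42 per share

PV(dividends) I = 3.42·e^(−0.0871·2/12) + 4.77·e^(−0.0871·3/12) + 4.30·e^(−0.0871·7/12) = 12.1249
Fair futures F* = (S − I)·e^(rT) = (185.99 − 12.1249)·e^0.065325 = 173.8651 × 1.067506 = 185.6020
Market ¥178.18 < fair 185.6020: forward underpriced → reverse cash-and-carry (short the stock, invest proceeds at r, pay the dividends, go long the forward).
Profit at T = |F_mkt − F*| = |178.18 − 185.6020| = ¥7.42 per share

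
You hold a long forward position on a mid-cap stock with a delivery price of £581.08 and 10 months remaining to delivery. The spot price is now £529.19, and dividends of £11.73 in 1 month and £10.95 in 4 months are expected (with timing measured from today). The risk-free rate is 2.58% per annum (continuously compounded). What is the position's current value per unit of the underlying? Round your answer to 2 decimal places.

-£62.09

PV(remaining dividends) I = 11.73·e^(−0.0258·1/12) + 10.95·e^(−0.0258·4/12) = 22.5610
Current forward F = (S − I)·e^(rT) = (529.19 − 22.5610)·e^(0.0258·10/12) = 506.6290 × 1.021733 = 517.6396
Value (long) = (F − K)·e^(−rT) = (517.6396 − 581.08) × 0.978729 = -62.0910
Value = -£62.09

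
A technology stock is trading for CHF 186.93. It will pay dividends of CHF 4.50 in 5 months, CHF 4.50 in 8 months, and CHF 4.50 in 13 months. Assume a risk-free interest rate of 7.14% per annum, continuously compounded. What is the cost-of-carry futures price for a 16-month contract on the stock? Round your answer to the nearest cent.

PV(dividends) I = 4.50·e^(−0.0714·5/12) + 4.50·e^(−0.0714·8/12) + 4.50·e^(−0.0714·13/12)
I = 4.3681 + 4.2908 + 4.1650 = 12.8239
F = (S − I)·e^(rT) = (186.93 − 12.8239) · e^(0.0714·16/12)
= 174.1061 · e^0.095200 = 174.1061 × 1.099879 = CHF 191.50

CHF 191.50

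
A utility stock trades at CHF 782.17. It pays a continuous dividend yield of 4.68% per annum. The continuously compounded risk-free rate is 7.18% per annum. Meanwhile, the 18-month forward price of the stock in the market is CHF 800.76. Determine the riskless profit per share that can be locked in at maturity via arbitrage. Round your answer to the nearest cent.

CHF 11.30 per share

Fair forward: F* = S·e^(carry·T), with carry = (r − q) = 0.0718 − 0.0468 = 0.0250
F* = 782.17 · e^(0.0250 × 18/12) = 782.17 · e^0.037500 = 782.17 × 1.038212 = CHF 812.0583
Market CHF 800.76 < fair CHF 812.0583: forward underpriced → reverse cash-and-carry (short spot, go long the forward).
At maturity, profit = |F_mkt − F*| = |800.76 − 812.0583| = CHF 11.30 per share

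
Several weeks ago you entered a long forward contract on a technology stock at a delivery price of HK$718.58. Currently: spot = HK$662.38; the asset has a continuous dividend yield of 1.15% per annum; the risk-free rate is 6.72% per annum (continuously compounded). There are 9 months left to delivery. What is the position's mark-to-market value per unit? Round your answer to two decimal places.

-HK$26.57

Current fair forward for the remaining 9 months: F = S·e^((r − q)·T), (r − q) = 0.0672 − 0.0115 = 0.0557
F = 662.38 · e^(0.0557 × 9/12) = 662.38 × 1.042660 = 690.6371
Value of long forward = (F − K)·e^(−rT) = (690.6371 − 718.58) · e^(−0.0672·9/12)
= -27.9429 × 0.950849 = -26.57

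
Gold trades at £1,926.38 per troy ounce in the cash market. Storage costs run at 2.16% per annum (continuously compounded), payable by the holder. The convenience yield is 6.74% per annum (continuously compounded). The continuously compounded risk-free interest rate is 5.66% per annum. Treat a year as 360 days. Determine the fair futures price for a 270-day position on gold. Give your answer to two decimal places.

Net carry = r + u − y = 0.0566 + 0.0216 − 0.0674 = 0.0108
F = S·e^((r+u−y)T) = 1926.38 · e^(0.0108 × 270/360) = 1926.38 · e^0.00810000
= 1926.38 × 1.00813289 = £1,942.05 per troy ounce

£1,942.05 per troy ounce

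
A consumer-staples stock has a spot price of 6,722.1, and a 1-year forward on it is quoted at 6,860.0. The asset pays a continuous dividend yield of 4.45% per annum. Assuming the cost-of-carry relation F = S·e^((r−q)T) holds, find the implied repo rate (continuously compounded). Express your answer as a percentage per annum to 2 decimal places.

6.48%

From F = S·e^((r−q)T): (r − q) = ln(F/S)/T
ln(6860.0/6722.1) = ln(1.020514) = 0.020306
(r − q) = 0.020306 / (1) = 0.020306
r = ln(F/S)/T + q = 0.020306 + 0.0445 = 0.064806
r = 6.48%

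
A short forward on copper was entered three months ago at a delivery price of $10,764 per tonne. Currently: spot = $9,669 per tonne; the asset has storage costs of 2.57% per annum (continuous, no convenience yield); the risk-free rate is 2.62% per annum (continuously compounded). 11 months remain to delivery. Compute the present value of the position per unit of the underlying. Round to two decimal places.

$609.07 per tonne

Current fair forward for the remaining 11 months: F = S·e^((r + u)·T), (r + u) = 0.0262 + 0.0257 = 0.0519
F = 9669 · e^(0.0519 × 11/12) = 9669 × 1.04872485 = 10140.1206
Value of long forward = (F − K)·e^(−rT) = (10140.1206 − 10764) · e^(−0.0262·11/12)
= -623.8794 × 0.97626944 = -609.07
Short position value = −(long value) = $609.07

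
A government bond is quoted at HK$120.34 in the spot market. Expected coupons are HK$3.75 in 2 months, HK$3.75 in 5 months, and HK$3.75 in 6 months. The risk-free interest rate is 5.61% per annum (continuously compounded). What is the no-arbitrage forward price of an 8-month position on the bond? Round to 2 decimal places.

PV(coupons) I = 3.75·e^(−0.0561·2/12) + 3.75·e^(−0.0561·5/12) + 3.75·e^(−0.0561·6/12)
I = 3.7151 + 3.6634 + 3.6463 = 11.0248
F = (S − I)·e^(rT) = (120.34 − 11.0248) · e^(0.0561·8/12)
= 109.3152 · e^0.037400 = 109.3152 × 1.038108 = HK$113.48

HK$113.48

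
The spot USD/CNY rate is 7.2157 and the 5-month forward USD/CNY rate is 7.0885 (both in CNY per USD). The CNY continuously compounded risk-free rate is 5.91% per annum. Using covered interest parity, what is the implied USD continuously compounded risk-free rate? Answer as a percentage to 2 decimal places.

F = S·e^((r_CNY − r_USD)T) ⇒ r_USD = r_CNY − ln(F/S)/T
ln(7.0885/7.2157) = -0.017785; /(5/12) = -0.042684
r_USD = 0.0591 + 0.042684 = 0.101784
r_USD = 10.18%

10.18%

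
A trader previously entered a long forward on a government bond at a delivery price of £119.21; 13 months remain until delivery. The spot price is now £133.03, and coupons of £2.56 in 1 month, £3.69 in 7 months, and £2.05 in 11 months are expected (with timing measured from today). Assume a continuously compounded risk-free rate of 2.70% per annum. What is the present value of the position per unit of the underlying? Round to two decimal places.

PV(remaining coupons) I = 2.56·e^(−0.0270·1/12) + 3.69·e^(−0.0270·7/12) + 2.05·e^(−0.0270·11/12) = 8.1865
Current forward F = (S − I)·e^(rT) = (133.03 − 8.1865)·e^(0.0270·13/12) = 124.8435 × 1.029682 = 128.5491
Value (long) = (F − K)·e^(−rT) = (128.5491 − 119.21) × 0.971174 = 9.0699
Value = £9.07

£9.07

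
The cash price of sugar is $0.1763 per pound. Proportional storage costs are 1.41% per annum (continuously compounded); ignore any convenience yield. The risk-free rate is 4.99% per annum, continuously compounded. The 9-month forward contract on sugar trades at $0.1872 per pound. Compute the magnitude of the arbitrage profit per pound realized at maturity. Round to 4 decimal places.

Fair forward: F* = S·e^(carry·T), with carry = (r + u) = 0.0499 + 0.0141 = 0.0640
F* = 0.1763 · e^(0.0640 × 9/12) = 0.1763 · e^0.048000 = 0.1763 × 1.049171 = $0.1850
Market $0.1872 > fair $0.1850: forward overpriced → cash-and-carry (buy spot, short the forward).
At maturity, profit = |F_mkt − F*| = |0.1872 − 0.1850| = $0.0022 per pound

$0.0022 per pound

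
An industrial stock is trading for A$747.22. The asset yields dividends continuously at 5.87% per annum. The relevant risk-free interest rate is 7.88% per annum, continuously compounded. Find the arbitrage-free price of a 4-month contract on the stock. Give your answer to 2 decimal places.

A$752.24

F = S·e^((r − q)T) = 747.22 · e^((0.0788 − 0.0587) × 4/12)
= 747.22 · e^0.006700 = 747.22 × 1.006722
F = A$752.24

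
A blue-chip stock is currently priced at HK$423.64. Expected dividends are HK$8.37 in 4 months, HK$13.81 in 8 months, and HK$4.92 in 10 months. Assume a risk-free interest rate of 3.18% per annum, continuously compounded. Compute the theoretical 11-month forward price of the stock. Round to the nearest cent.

PV(dividends) I = 8.37·e^(−0.0318·4/12) + 13.81·e^(−0.0318·8/12) + 4.92·e^(−0.0318·10/12)
I = 8.2817 + 13.5203 + 4.7913 = 26.5933
F = (S − I)·e^(rT) = (423.64 − 26.5933) · e^(0.0318·11/12)
= 397.0467 · e^0.029150 = 397.0467 × 1.029579 = HK$408.79

HK$408.79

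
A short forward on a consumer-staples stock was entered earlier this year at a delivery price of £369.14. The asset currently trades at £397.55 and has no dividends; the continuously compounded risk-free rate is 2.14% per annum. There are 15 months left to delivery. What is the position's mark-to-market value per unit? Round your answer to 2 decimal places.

-£38.15

Current fair forward for the remaining 15 months: F = S·e^(r·T), r = 0.0214
F = 397.55 · e^(0.0214 × 15/12) = 397.55 × 1.027111 = 408.3280
Value of long forward = (F − K)·e^(−rT) = (408.3280 − 369.14) · e^(−0.0214·15/12)
= 39.1880 × 0.973605 = 38.15
Short position value = −(long value) = -£38.15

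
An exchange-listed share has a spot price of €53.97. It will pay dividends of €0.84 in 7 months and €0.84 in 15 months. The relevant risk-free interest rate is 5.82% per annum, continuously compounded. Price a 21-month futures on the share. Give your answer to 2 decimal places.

€57.99

PV(dividends) I = 0.84·e^(−0.0582·7/12) + 0.84·e^(−0.0582·15/12)
I = 0.8120 + 0.7811 = 1.5931
F = (S − I)·e^(rT) = (53.97 − 1.5931) · e^(0.0582·21/12)
= 52.3769 · e^0.101850 = 52.3769 × 1.107217 = €57.99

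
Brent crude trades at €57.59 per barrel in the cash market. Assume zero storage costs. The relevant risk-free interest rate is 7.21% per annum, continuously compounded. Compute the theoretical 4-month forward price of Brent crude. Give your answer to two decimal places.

F = S·e^(rT) = 57.59 · e^(0.0721 × 4/12) = 57.59 · e^0.024033
= 57.59 × 1.024324 = €58.99 per barrel

€58.99 per barrel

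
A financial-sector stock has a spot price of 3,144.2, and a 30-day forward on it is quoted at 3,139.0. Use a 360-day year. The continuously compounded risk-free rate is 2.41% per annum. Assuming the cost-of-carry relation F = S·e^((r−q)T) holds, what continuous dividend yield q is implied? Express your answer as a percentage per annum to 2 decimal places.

From F = S·e^((r−q)T): (r − q) = ln(F/S)/T
ln(3139.0/3144.2) = ln(0.998346) = -0.001655
(r − q) = -0.001655 / (30/360) = -0.019860
q = r − ln(F/S)/T = 0.0241 + 0.019860 = 0.043960
q = 4.40%

4.40%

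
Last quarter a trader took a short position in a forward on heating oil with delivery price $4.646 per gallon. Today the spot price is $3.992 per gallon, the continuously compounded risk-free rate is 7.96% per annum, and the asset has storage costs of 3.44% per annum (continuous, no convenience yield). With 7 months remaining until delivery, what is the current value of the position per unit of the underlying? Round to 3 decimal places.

$0.362 per gallon

Current fair forward for the remaining 7 months: F = S·e^((r + u)·T), (r + u) = 0.0796 + 0.0344 = 0.1140
F = 3.992 · e^(0.1140 × 7/12) = 3.992 × 1.068761 = 4.2665
Value of long forward = (F − K)·e^(−rT) = (4.2665 − 4.646) · e^(−0.0796·7/12)
= -0.3795 × 0.954628 = -0.362
Short position value = −(long value) = $0.362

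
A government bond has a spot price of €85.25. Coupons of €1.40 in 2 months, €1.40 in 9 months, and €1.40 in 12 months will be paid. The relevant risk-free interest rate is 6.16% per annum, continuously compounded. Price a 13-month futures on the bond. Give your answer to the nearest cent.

€86.82

PV(coupons) I = 1.40·e^(−0.0616·2/12) + 1.40·e^(−0.0616·9/12) + 1.40·e^(−0.0616·12/12)
I = 1.3857 + 1.3368 + 1.3164 = 4.0389
F = (S − I)·e^(rT) = (85.25 − 4.0389) · e^(0.0616·13/12)
= 81.2111 · e^0.066733 = 81.2111 × 1.069010 = €86.82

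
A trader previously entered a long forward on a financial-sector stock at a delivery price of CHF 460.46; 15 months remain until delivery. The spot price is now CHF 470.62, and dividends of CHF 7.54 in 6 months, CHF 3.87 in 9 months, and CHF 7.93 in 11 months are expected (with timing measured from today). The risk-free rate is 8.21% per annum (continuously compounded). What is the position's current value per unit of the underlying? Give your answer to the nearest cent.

PV(remaining dividends) I = 7.54·e^(−0.0821·6/12) + 3.87·e^(−0.0821·9/12) + 7.93·e^(−0.0821·11/12) = 18.2307
Current forward F = (S − I)·e^(rT) = (470.62 − 18.2307)·e^(0.0821·15/12) = 452.3893 × 1.108076 = 501.2817
Value (long) = (F − K)·e^(−rT) = (501.2817 − 460.46) × 0.902465 = 36.8402
Value = CHF 36.84

CHF 36.84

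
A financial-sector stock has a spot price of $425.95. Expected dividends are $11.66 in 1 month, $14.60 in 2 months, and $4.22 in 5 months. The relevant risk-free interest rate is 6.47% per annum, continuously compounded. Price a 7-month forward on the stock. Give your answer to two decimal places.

PV(dividends) I = 11.66·e^(−0.0647·1/12) + 14.60·e^(−0.0647·2/12) + 4.22·e^(−0.0647·5/12)
I = 11.5973 + 14.4434 + 4.1078 = 30.1485
F = (S − I)·e^(rT) = (425.95 − 30.1485) · e^(0.0647·7/12)
= 395.8015 · e^0.037742 = 395.8015 × 1.038463 = $411.03

$411.03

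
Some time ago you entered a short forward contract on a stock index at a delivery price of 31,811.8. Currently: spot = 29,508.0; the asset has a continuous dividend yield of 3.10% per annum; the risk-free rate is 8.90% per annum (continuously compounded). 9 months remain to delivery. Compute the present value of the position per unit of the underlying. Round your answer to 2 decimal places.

927.83

Current fair forward for the remaining 9 months: F = S·e^((r − q)·T), (r − q) = 0.0890 − 0.0310 = 0.0580
F = 29508.0 · e^(0.0580 × 9/12) = 29508.0 × 1.04445999 = 30819.9254
Value of long forward = (F − K)·e^(−rT) = (30819.9254 − 31811.8) · e^(−0.0890·9/12)
= -991.8746 × 0.93542903 = -927.83
Short position value = −(long value) = 927.83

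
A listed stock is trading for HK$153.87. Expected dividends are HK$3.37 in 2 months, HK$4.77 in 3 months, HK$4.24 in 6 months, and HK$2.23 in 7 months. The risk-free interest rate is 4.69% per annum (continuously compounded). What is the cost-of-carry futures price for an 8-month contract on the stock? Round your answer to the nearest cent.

HK$143.93

PV(dividends) I = 3.37·e^(−0.0469·2/12) + 4.77·e^(−0.0469·3/12) + 4.24·e^(−0.0469·6/12) + 2.23·e^(−0.0469·7/12)
I = 3.3438 + 4.7144 + 4.1417 + 2.1698 = 14.3697
F = (S − I)·e^(rT) = (153.87 − 14.3697) · e^(0.0469·8/12)
= 139.5003 · e^0.031267 = 139.5003 × 1.031761 = HK$143.93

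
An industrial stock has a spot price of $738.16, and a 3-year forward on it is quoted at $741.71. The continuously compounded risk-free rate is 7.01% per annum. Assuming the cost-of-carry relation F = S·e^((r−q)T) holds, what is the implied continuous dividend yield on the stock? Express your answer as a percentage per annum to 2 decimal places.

6.85%

From F = S·e^((r−q)T): (r − q) = ln(F/S)/T
ln(741.71/738.16) = ln(1.004809) = 0.004797
(r − q) = 0.004797 / (3) = 0.001599
q = r − ln(F/S)/T = 0.0701 − 0.001599 = 0.068501
q = 6.85%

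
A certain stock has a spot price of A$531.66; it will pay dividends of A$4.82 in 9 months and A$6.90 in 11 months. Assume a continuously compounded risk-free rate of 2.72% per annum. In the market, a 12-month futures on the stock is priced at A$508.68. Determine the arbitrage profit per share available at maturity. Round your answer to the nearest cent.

PV(dividends) I = 4.82·e^(−0.0272·9/12) + 6.90·e^(−0.0272·11/12) = 11.4528
Fair futures F* = (S − I)·e^(rT) = (531.66 − 11.4528)·e^0.027200 = 520.2072 × 1.027573 = 534.5509
Market A$508.68 < fair 534.5509: forward underpriced → reverse cash-and-carry (short the stock, invest proceeds at r, pay the dividends, go long the forward).
Profit at T = |F_mkt − F*| = |508.68 − 534.5509| = A$25.87 per share

A$25.87 per share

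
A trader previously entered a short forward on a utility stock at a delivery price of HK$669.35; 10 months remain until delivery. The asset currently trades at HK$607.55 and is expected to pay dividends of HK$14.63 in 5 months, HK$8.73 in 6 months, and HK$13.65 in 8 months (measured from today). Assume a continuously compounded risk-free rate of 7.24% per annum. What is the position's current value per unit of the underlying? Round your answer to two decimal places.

PV(remaining dividends) I = 14.63·e^(−0.0724·5/12) + 8.73·e^(−0.0724·6/12) + 13.65·e^(−0.0724·8/12) = 35.6217
Current forward F = (S − I)·e^(rT) = (607.55 − 35.6217)·e^(0.0724·10/12) = 571.9283 × 1.062191 = 607.4971
Value (long) = (F − K)·e^(−rT) = (607.4971 − 669.35) × 0.941451 = -58.2315
Short position value = −(long value) = HK$58.23

HK$58.23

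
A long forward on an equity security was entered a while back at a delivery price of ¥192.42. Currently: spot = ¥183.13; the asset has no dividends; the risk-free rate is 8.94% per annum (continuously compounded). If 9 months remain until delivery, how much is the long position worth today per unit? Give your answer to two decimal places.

¥3.19

Current fair forward for the remaining 9 months: F = S·e^(r·T), r = 0.0894
F = 183.13 · e^(0.0894 × 9/12) = 183.13 × 1.069349 = 195.8299
Value of long forward = (F − K)·e^(−rT) = (195.8299 − 192.42) · e^(−0.0894·9/12)
= 3.4099 × 0.935148 = 3.19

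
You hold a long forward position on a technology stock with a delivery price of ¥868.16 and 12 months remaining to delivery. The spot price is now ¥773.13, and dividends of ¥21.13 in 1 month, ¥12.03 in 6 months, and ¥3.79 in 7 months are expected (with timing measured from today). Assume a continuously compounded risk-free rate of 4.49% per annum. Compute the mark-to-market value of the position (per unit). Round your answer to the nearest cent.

PV(remaining dividends) I = 21.13·e^(−0.0449·1/12) + 12.03·e^(−0.0449·6/12) + 3.79·e^(−0.0449·7/12) = 36.5060
Current forward F = (S − I)·e^(rT) = (773.13 − 36.5060)·e^(0.0449·12/12) = 736.6240 × 1.045923 = 770.4520
Value (long) = (F − K)·e^(−rT) = (770.4520 − 868.16) × 0.956093 = -93.4179
Value = -¥93.42

-¥93.42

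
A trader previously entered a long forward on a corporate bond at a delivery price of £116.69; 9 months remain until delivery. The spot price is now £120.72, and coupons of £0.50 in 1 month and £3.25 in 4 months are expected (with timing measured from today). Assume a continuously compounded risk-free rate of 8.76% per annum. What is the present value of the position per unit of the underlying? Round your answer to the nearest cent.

PV(remaining coupons) I = 0.50·e^(−0.0876·1/12) + 3.25·e^(−0.0876·4/12) = 3.6528
Current forward F = (S − I)·e^(rT) = (120.72 − 3.6528)·e^(0.0876·9/12) = 117.0672 × 1.067906 = 125.0168
Value (long) = (F − K)·e^(−rT) = (125.0168 − 116.69) × 0.936412 = 7.7973
Value = £7.80

£7.80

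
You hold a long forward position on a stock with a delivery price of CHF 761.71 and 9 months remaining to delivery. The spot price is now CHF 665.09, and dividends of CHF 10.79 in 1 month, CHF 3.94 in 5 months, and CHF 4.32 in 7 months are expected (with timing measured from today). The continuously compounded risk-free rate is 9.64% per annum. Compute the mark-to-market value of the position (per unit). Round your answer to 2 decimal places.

PV(remaining dividends) I = 10.79·e^(−0.0964·1/12) + 3.94·e^(−0.0964·5/12) + 4.32·e^(−0.0964·7/12) = 18.5723
Current forward F = (S − I)·e^(rT) = (665.09 − 18.5723)·e^(0.0964·9/12) = 646.5177 × 1.074978 = 694.9923
Value (long) = (F − K)·e^(−rT) = (694.9923 − 761.71) × 0.930252 = -62.0643
Value = -CHF 62.06

-CHF 62.06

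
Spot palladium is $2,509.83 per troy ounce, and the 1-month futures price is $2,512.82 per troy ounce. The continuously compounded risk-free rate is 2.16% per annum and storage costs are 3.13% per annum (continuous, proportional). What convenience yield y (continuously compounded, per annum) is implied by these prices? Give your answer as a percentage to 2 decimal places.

3.86%

F = S·e^((r+u−y)T) ⇒ (r+u−y) = ln(F/S)/T
ln(2512.82/2509.83) = 0.001191; /T ⇒ 0.014292
y = r + u − ln(F/S)/T = 0.0216 + 0.0313 − 0.014292 = 0.038608
y = 3.86%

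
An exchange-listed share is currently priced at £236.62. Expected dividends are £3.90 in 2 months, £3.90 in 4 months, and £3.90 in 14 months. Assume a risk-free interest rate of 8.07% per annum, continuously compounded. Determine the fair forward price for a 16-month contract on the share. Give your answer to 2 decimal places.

£251.03

PV(dividends) I = 3.90·e^(−0.0807·2/12) + 3.90·e^(−0.0807·4/12) + 3.90·e^(−0.0807·14/12)
I = 3.8479 + 3.7965 + 3.5496 = 11.1940
F = (S − I)·e^(rT) = (236.62 − 11.1940) · e^(0.0807·16/12)
= 225.4260 · e^0.107600 = 225.4260 × 1.113602 = £251.03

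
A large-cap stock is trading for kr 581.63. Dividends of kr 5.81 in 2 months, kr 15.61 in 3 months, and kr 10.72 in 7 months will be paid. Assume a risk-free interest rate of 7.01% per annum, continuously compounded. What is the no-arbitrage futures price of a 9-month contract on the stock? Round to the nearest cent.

kr 579.96

PV(dividends) I = 5.81·e^(−0.0701·2/12) + 15.61·e^(−0.0701·3/12) + 10.72·e^(−0.0701·7/12)
I = 5.7425 + 15.3388 + 10.2905 = 31.3718
F = (S − I)·e^(rT) = (581.63 − 31.3718) · e^(0.0701·9/12)
= 550.2582 · e^0.052575 = 550.2582 × 1.053982 = kr 579.96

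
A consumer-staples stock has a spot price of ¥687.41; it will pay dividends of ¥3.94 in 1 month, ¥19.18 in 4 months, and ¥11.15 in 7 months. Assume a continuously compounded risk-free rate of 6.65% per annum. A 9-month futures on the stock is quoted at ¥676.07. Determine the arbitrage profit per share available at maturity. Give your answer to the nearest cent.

PV(dividends) I = 3.94·e^(−0.0665·1/12) + 19.18·e^(−0.0665·4/12) + 11.15·e^(−0.0665·7/12) = 33.4035
Fair futures F* = (S − I)·e^(rT) = (687.41 − 33.4035)·e^0.049875 = 654.0065 × 1.051140 = 687.4524
Market ¥676.07 < fair 687.4524: forward underpriced → reverse cash-and-carry (short the stock, invest proceeds at r, pay the dividends, go long the forward).
Profit at T = |F_mkt − F*| = |676.07 − 687.4524| = ¥11.38 per share

¥11.38 per share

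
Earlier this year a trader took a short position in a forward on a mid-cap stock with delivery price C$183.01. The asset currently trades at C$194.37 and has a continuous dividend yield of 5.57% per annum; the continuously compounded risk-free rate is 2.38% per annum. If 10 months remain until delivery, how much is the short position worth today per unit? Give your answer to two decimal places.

-C$6.14

Current fair forward for the remaining 10 months: F = S·e^((r − q)·T), (r − q) = 0.0238 − 0.0557 = -0.0319
F = 194.37 · e^(-0.0319 × 10/12) = 194.37 × 0.973767 = 189.2711
Value of long forward = (F − K)·e^(−rT) = (189.2711 − 183.01) · e^(−0.0238·10/12)
= 6.2611 × 0.980362 = 6.14
Short position value = −(long value) = -C$6.14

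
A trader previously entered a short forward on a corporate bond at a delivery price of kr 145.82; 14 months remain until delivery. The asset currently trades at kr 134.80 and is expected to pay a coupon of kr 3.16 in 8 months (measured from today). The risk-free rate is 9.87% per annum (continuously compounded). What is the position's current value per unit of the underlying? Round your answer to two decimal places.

-kr 1.88

PV(remaining coupons) I = 3.16·e^(−0.0987·8/12) = 2.9588
Current forward F = (S − I)·e^(rT) = (134.80 − 2.9588)·e^(0.0987·14/12) = 131.8412 × 1.122042 = 147.9314
Value (long) = (F − K)·e^(−rT) = (147.9314 − 145.82) × 0.891232 = 1.8817
Short position value = −(long value) = -kr 1.88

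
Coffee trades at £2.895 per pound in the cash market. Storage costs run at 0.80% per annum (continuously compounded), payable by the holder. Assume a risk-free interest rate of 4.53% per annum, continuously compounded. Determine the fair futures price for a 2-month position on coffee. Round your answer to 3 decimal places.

Net carry = r + u − y = 0.0453 + 0.0080 − 0.0000 = 0.0533
F = S·e^((r+u−y)T) = 2.895 · e^(0.0533 × 2/12) = 2.895 · e^0.008883
= 2.895 × 1.008923 = £2.921 per pound

£2.921 per pound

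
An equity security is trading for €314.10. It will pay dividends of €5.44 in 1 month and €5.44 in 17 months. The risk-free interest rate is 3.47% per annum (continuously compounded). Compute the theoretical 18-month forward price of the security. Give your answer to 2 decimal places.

PV(dividends) I = 5.44·e^(−0.0347·1/12) + 5.44·e^(−0.0347·17/12)
I = 5.4243 + 5.1790 = 10.6033
F = (S − I)·e^(rT) = (314.10 − 10.6033) · e^(0.0347·18/12)
= 303.4967 · e^0.052050 = 303.4967 × 1.053428 = €319.71

€319.71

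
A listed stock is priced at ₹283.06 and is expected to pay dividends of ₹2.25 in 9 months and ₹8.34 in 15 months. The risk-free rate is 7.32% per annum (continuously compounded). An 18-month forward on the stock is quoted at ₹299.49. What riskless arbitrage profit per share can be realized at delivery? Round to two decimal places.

₹5.55 per share

PV(dividends) I = 2.25·e^(−0.0732·9/12) + 8.34·e^(−0.0732·15/12) = 9.7406
Fair forward F* = (S − I)·e^(rT) = (283.06 − 9.7406)·e^0.109800 = 273.3194 × 1.116055 = 305.0395
Market ₹299.49 < fair 305.0395: forward underpriced → reverse cash-and-carry (short the stock, invest proceeds at r, pay the dividends, go long the forward).
Profit at T = |F_mkt − F*| = |299.49 − 305.0395| = ₹5.55 per share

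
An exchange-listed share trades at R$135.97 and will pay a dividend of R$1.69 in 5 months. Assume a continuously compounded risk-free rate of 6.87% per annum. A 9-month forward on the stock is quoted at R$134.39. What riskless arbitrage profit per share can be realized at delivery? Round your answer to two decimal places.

PV(dividends) I = 1.69·e^(−0.0687·5/12) = 1.6423
Fair forward F* = (S − I)·e^(rT) = (135.97 − 1.6423)·e^0.051525 = 134.3277 × 1.052876 = 141.4304
Market R$134.39 < fair 141.4304: forward underpriced → reverse cash-and-carry (short the stock, invest proceeds at r, pay the dividends, go long the forward).
Profit at T = |F_mkt − F*| = |134.39 − 141.4304| = R$7.04 per share

R$7.04 per share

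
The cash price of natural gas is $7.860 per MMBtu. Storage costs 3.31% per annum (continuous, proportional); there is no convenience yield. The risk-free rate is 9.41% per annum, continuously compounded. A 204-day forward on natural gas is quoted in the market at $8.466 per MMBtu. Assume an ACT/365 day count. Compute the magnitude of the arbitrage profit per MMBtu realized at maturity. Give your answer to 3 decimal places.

$0.027 per MMBtu

Fair forward: F* = S·e^(carry·T), with carry = (r + u) = 0.0941 + 0.0331 = 0.1272
F* = 7.860 · e^(0.1272 × 204/365) = 7.860 · e^0.071093 = 7.860 × 1.073681 = $8.4391
Market $8.466 > fair $8.4391: forward overpriced → cash-and-carry (buy spot, short the forward).
At maturity, profit = |F_mkt − F*| = |8.466 − 8.4391| = $0.027 per MMBtu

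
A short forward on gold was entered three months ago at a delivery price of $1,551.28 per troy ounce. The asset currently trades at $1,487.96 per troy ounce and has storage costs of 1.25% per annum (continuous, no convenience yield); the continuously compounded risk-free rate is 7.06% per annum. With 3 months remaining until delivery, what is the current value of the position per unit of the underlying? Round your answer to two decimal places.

Current fair forward for the remaining 3 months: F = S·e^((r + u)·T), (r + u) = 0.0706 + 0.0125 = 0.0831
F = 1487.96 · e^(0.0831 × 3/12) = 1487.96 × 1.02099230 = 1519.1957
Value of long forward = (F − K)·e^(−rT) = (1519.1957 − 1551.28) · e^(−0.0706·3/12)
= -32.0843 × 0.98250485 = -31.52
Short position value = −(long value) = $31.52

$31.52 per troy ounce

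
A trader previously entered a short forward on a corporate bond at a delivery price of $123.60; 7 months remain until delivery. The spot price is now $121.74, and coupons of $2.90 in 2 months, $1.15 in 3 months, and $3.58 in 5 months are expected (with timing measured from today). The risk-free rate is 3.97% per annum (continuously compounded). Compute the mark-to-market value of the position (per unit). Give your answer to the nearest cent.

PV(remaining coupons) I = 2.90·e^(−0.0397·2/12) + 1.15·e^(−0.0397·3/12) + 3.58·e^(−0.0397·5/12) = 7.5408
Current forward F = (S − I)·e^(rT) = (121.74 − 7.5408)·e^(0.0397·7/12) = 114.1992 × 1.023429 = 116.8748
Value (long) = (F − K)·e^(−rT) = (116.8748 − 123.60) × 0.977108 = -6.5712
Short position value = −(long value) = $6.57

$6.57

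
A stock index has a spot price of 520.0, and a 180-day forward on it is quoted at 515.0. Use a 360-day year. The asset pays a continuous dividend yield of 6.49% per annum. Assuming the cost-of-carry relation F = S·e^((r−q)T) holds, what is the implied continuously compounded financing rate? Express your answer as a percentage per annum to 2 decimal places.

From F = S·e^((r−q)T): (r − q) = ln(F/S)/T
ln(515.0/520.0) = ln(0.990385) = -0.009662
(r − q) = -0.009662 / (180/360) = -0.019324
r = ln(F/S)/T + q = -0.019324 + 0.0649 = 0.045576
r = 4.56%

4.56%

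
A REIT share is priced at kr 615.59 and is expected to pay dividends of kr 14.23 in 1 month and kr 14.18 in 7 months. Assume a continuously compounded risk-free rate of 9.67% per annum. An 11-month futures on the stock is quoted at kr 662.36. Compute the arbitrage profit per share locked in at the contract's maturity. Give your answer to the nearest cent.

kr 19.78 per share

PV(dividends) I = 14.23·e^(−0.0967·1/12) + 14.18·e^(−0.0967·7/12) = 27.5181
Fair futures F* = (S − I)·e^(rT) = (615.59 − 27.5181)·e^0.088642 = 588.0719 × 1.092689 = 642.5797
Market kr 662.36 > fair 642.5797: forward overpriced → cash-and-carry (borrow at r, buy the stock and collect the dividends, short the forward).
Profit at T = |F_mkt − F*| = |662.36 − 642.5797| = kr 19.78 per share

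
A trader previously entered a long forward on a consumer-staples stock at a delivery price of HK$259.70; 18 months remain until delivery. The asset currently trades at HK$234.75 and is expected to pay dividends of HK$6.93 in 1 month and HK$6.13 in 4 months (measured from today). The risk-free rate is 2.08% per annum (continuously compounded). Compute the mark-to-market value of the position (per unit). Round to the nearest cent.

-HK$29.98

PV(remaining dividends) I = 6.93·e^(−0.0208·1/12) + 6.13·e^(−0.0208·4/12) = 13.0056
Current forward F = (S − I)·e^(rT) = (234.75 − 13.0056)·e^(0.0208·18/12) = 221.7444 × 1.031692 = 228.7719
Value (long) = (F − K)·e^(−rT) = (228.7719 − 259.70) × 0.969282 = -29.9781
Value = -HK$29.98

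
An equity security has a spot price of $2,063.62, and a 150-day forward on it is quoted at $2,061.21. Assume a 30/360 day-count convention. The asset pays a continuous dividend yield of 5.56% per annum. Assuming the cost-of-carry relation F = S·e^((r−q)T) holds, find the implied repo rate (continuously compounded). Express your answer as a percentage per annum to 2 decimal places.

From F = S·e^((r−q)T): (r − q) = ln(F/S)/T
ln(2061.21/2063.62) = ln(0.998832) = -0.001169
(r − q) = -0.001169 / (150/360) = -0.002806
r = ln(F/S)/T + q = -0.002806 + 0.0556 = 0.052794
r = 5.28%

5.28%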